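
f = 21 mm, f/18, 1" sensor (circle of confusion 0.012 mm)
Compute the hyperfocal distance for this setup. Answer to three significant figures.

2.06 m

Hyperfocal distance H = f²/(N·c) + f = 21²/(18 × 0.012) + 21 = 441/0.216 + 21 ≈ 2062.7 mm ≈ 2.06 m.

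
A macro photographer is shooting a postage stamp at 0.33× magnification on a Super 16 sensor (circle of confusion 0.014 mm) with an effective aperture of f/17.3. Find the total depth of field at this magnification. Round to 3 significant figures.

4.45 mm

At magnification m, DoF ≈ 2·N_eff·c/m² = 2 × 17.3 × 0.014 / 0.33² = 0.4844 / 0.1089 ≈ 4.45 mm.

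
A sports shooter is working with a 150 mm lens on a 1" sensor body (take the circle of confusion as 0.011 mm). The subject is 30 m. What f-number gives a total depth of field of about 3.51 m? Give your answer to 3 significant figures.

Write h = H − f = f²/(N·c). The thin-lens limits are Dn = s·h/(h + (s−f)) and Df = s·h/(h − (s−f)), so DoF = Df − Dn = 2·s·(s−f)·h / (h² − (s−f)²).
That is a quadratic in h: DoF·h² − 2·s·(s−f)·h − DoF·(s−f)² = 0 ⇒ h = (s−f)·(s + √(s² + DoF²)) / DoF = 29850 × (30000 + √(30000² + 3510²)) / 3510 = 29850 × (30000 + 30204.6) / 3510 ≈ 511997 mm.
Then N = f²/(c·h) = 150² / (0.011 × 511997) = 22500 / 5632.0 ≈ 4.

f/4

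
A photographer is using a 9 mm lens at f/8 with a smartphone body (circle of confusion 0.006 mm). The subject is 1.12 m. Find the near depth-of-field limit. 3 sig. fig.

0.675 m

Hyperfocal distance H = f²/(N·c) + f = 9²/(8 × 0.006) + 9 = 81/0.048 + 9 ≈ 1696.5 mm ≈ 1.696 m.
Near limit Dn = s·(H − f)/(H + s − 2f) = 1120 × (1696.5 − 9) / (1696.5 + 1120 − 2 × 9) = 1120 × 1687.5 / 2798.5 ≈ 675.36 mm ≈ 0.675 m.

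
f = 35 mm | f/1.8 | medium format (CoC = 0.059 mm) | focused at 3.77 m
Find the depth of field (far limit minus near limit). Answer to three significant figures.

2.73 m

Hyperfocal distance H = f²/(N·c) + f = 35²/(1.8 × 0.059) + 35 = 1225/0.1062 + 35 ≈ 11569.8 mm ≈ 11.57 m.
Near limit Dn = s·(H − f)/(H + s − 2f) = 3770 × (11569.8 − 35) / (11569.8 + 3770 − 2 × 35) = 3770 × 11534.8 / 15269.8 ≈ 2847.9 mm.
Far limit Df = s·(H − f)/(H − s) = 3770 × (11569.8 − 35) / (11569.8 − 3770) = 3770 × 11534.8 / 7799.8 ≈ 5575.3 mm.
Depth of field = Df − Dn = 5575.3 − 2847.9 ≈ 2727.4 mm ≈ 2.73 m.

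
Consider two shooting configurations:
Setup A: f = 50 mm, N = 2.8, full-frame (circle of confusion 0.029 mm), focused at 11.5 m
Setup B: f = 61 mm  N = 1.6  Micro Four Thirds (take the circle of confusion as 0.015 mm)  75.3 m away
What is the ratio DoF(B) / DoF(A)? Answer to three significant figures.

9.63

Setup A: H = 50²/(2.8×0.029) + 50 ≈ 30838.2 mm; DoF = Df − Dn = 18309.1 − 8382.6 ≈ 9926.5 mm.
Setup B: H = 61²/(1.6×0.015) + 61 ≈ 155102.7 mm; DoF = Df − Dn = 146294 − 50697 ≈ 95597 mm.
Ratio = 95597 / 9926.5 ≈ 9.63.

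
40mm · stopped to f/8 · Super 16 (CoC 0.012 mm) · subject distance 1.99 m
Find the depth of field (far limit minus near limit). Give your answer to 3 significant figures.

472 mm

Hyperfocal distance H = f²/(N·c) + f = 40²/(8 × 0.012) + 40 = 1600/0.096 + 40 ≈ 16706.7 mm ≈ 16.71 m.
Near limit Dn = s·(H − f)/(H + s − 2f) = 1990 × (16706.7 − 40) / (16706.7 + 1990 − 2 × 40) = 1990 × 16666.7 / 18616.7 ≈ 1781.56 mm.
Far limit Df = s·(H − f)/(H − s) = 1990 × (16706.7 − 40) / (16706.7 − 1990) = 1990 × 16666.7 / 14716.7 ≈ 2253.68 mm.
Depth of field = Df − Dn = 2253.68 − 1781.56 ≈ 472.12 mm.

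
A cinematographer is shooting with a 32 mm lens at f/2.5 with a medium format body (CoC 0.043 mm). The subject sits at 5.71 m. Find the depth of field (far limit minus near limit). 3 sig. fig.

10.6 m

Hyperfocal distance H = f²/(N·c) + f = 32²/(2.5 × 0.043) + 32 = 1024/0.1075 + 32 ≈ 9557.6 mm ≈ 9.558 m.
Near limit Dn = s·(H − f)/(H + s − 2f) = 5710 × (9557.6 − 32) / (9557.6 + 5710 − 2 × 32) = 5710 × 9525.6 / 15203.6 ≈ 3578 mm.
Far limit Df = s·(H − f)/(H − s) = 5710 × (9557.6 − 32) / (9557.6 − 5710) = 5710 × 9525.6 / 3847.6 ≈ 14136 mm.
Depth of field = Df − Dn = 14136 − 3578 ≈ 10558 mm ≈ 10.6 m.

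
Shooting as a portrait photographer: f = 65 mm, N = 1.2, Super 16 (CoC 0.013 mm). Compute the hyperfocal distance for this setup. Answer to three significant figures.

271 m

Hyperfocal distance H = f²/(N·c) + f = 65²/(1.2 × 0.013) + 65 = 4225/0.0156 + 65 ≈ 270898.3 mm ≈ 271 m.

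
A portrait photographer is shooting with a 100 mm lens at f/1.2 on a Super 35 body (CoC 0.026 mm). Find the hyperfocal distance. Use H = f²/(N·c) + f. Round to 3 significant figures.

321 m

Hyperfocal distance H = f²/(N·c) + f = 100²/(1.2 × 0.026) + 100 = 10000/0.0312 + 100 ≈ 320612.8 mm ≈ 321 m.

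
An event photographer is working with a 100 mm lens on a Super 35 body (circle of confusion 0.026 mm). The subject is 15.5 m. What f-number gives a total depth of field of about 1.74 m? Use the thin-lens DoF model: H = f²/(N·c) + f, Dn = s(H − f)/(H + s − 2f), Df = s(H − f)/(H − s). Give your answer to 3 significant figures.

Write h = H − f = f²/(N·c). The thin-lens limits are Dn = s·h/(h + (s−f)) and Df = s·h/(h − (s−f)), so DoF = Df − Dn = 2·s·(s−f)·h / (h² − (s−f)²).
That is a quadratic in h: DoF·h² − 2·s·(s−f)·h − DoF·(s−f)² = 0 ⇒ h = (s−f)·(s + √(s² + DoF²)) / DoF = 15400 × (15500 + √(15500² + 1740²)) / 1740 = 15400 × (15500 + 15597.4) / 1740 ≈ 275229 mm.
Then N = f²/(c·h) = 100² / (0.026 × 275229) = 10000 / 7156.0 ≈ 1.40.

f/1.40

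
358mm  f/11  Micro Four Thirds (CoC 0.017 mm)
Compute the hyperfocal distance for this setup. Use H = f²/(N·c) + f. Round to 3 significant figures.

686 m

Hyperfocal distance H = f²/(N·c) + f = 358²/(11 × 0.017) + 358 = 128164/0.187 + 358 ≈ 685727.0 mm ≈ 686 m.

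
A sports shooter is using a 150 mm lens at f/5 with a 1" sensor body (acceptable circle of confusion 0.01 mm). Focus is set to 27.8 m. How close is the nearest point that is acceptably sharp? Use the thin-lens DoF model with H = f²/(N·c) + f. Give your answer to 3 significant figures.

Hyperfocal distance H = f²/(N·c) + f = 150²/(5 × 0.01) + 150 = 22500/0.05 + 150 ≈ 450150.0 mm ≈ 450.1 m.
Near limit Dn = s·(H − f)/(H + s − 2f) = 27800 × (450150.0 − 150) / (450150.0 + 27800 − 2 × 150) = 27800 × 450000.0 / 477650.0 ≈ 26191 mm ≈ 26.2 m.

26.2 m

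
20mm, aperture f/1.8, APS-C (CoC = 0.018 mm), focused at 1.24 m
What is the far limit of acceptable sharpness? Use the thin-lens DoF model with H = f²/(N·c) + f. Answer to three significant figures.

Hyperfocal distance H = f²/(N·c) + f = 20²/(1.8 × 0.018) + 20 = 400/0.0324 + 20 ≈ 12365.7 mm ≈ 12.37 m.
Far limit Df = s·(H − f)/(H − s) = 1240 × (12365.7 − 20) / (12365.7 − 1240) = 1240 × 12345.7 / 11125.7 ≈ 1376.0 mm ≈ 1.38 m.

1.38 m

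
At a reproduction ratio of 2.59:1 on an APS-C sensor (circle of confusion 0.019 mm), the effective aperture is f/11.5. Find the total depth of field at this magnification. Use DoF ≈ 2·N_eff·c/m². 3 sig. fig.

At magnification m, DoF ≈ 2·N_eff·c/m² = 2 × 11.5 × 0.019 / 2.59² = 0.437 / 6.708 ≈ 0.0651 mm.

0.0651 mm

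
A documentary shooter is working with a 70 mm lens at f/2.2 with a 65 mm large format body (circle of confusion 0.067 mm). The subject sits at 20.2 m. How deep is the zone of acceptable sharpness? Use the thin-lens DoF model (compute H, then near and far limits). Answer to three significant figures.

38.6 m

Hyperfocal distance H = f²/(N·c) + f = 70²/(2.2 × 0.067) + 70 = 4900/0.1474 + 70 ≈ 33312.9 mm ≈ 33.31 m.
Near limit Dn = s·(H − f)/(H + s − 2f) = 20200 × (33312.9 − 70) / (33312.9 + 20200 − 2 × 70) = 20200 × 33242.9 / 53372.9 ≈ 12581 mm.
Far limit Df = s·(H − f)/(H − s) = 20200 × (33312.9 − 70) / (33312.9 − 20200) = 20200 × 33242.9 / 13112.9 ≈ 51210 mm.
Depth of field = Df − Dn = 51210 − 12581 ≈ 38629 mm ≈ 38.6 m.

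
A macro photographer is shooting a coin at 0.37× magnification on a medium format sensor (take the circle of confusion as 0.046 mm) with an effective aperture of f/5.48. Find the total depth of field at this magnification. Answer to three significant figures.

At magnification m, DoF ≈ 2·N_eff·c/m² = 2 × 5.48 × 0.046 / 0.37² = 0.5042 / 0.1369 ≈ 3.68 mm.

3.68 mm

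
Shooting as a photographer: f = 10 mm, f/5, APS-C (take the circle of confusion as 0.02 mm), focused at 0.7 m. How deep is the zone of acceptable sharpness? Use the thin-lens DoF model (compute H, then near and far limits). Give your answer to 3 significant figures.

1.84 m

Hyperfocal distance H = f²/(N·c) + f = 10²/(5 × 0.02) + 10 = 100/0.1 + 10 ≈ 1010.0 mm ≈ 1.010 m.
Near limit Dn = s·(H − f)/(H + s − 2f) = 700 × (1010.0 − 10) / (1010.0 + 700 − 2 × 10) = 700 × 1000.0 / 1690.0 ≈ 414.2 mm.
Far limit Df = s·(H − f)/(H − s) = 700 × (1010.0 − 10) / (1010.0 − 700) = 700 × 1000.0 / 310.0 ≈ 2258.1 mm.
Depth of field = Df − Dn = 2258.1 − 414.2 ≈ 1843.9 mm ≈ 1.84 m.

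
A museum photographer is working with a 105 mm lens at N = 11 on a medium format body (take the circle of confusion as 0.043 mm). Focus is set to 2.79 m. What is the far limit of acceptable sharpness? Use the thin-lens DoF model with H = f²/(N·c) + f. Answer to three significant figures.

Hyperfocal distance H = f²/(N·c) + f = 105²/(11 × 0.043) + 105 = 11025/0.473 + 105 ≈ 23413.7 mm ≈ 23.41 m.
Far limit Df = s·(H − f)/(H − s) = 2790 × (23413.7 − 105) / (23413.7 − 2790) = 2790 × 23308.7 / 20623.7 ≈ 3153.2 mm ≈ 3.15 m.

3.15 m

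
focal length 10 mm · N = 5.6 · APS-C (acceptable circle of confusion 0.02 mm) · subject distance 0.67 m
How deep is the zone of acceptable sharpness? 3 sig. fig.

2.18 m

Hyperfocal distance H = f²/(N·c) + f = 10²/(5.6 × 0.02) + 10 = 100/0.112 + 10 ≈ 902.9 mm ≈ 0.903 m.
Near limit Dn = s·(H − f)/(H + s − 2f) = 670 × (902.9 − 10) / (902.9 + 670 − 2 × 10) = 670 × 892.9 / 1552.9 ≈ 385.2 mm.
Far limit Df = s·(H − f)/(H − s) = 670 × (902.9 − 10) / (902.9 − 670) = 670 × 892.9 / 232.9 ≈ 2569.0 mm.
Depth of field = Df − Dn = 2569.0 − 385.2 ≈ 2183.8 mm ≈ 2.18 m.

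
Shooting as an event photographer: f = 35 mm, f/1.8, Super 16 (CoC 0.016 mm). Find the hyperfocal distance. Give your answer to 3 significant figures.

42.6 m

Hyperfocal distance H = f²/(N·c) + f = 35²/(1.8 × 0.016) + 35 = 1225/0.0288 + 35 ≈ 42569.7 mm ≈ 42.6 m.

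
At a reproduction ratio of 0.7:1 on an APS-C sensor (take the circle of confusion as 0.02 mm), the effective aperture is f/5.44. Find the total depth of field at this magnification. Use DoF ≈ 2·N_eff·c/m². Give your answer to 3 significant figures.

0.444 mm

At magnification m, DoF ≈ 2·N_eff·c/m² = 2 × 5.44 × 0.02 / 0.7² = 0.2176 / 0.49 ≈ 0.444 mm.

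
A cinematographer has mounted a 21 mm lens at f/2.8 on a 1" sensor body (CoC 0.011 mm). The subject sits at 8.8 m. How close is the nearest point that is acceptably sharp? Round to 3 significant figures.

5.46 m

Hyperfocal distance H = f²/(N·c) + f = 21²/(2.8 × 0.011) + 21 = 441/0.0308 + 21 ≈ 14339.2 mm ≈ 14.34 m.
Near limit Dn = s·(H − f)/(H + s − 2f) = 8800 × (14339.2 − 21) / (14339.2 + 8800 − 2 × 21) = 8800 × 14318.2 / 23097.2 ≈ 5455.2 mm ≈ 5.46 m.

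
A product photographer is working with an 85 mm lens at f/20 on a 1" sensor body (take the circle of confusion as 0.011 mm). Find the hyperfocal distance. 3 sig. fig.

32.9 m

Hyperfocal distance H = f²/(N·c) + f = 85²/(20 × 0.011) + 85 = 7225/0.22 + 85 ≈ 32925.9 mm ≈ 32.9 m.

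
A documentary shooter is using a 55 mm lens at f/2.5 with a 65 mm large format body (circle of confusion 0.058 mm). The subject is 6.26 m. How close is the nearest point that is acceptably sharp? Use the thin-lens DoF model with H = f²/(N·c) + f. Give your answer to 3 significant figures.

Hyperfocal distance H = f²/(N·c) + f = 55²/(2.5 × 0.058) + 55 = 3025/0.145 + 55 ≈ 20917.1 mm ≈ 20.92 m.
Near limit Dn = s·(H − f)/(H + s − 2f) = 6260 × (20917.1 − 55) / (20917.1 + 6260 − 2 × 55) = 6260 × 20862.1 / 27067.1 ≈ 4824.9 mm ≈ 4.82 m.

4.82 m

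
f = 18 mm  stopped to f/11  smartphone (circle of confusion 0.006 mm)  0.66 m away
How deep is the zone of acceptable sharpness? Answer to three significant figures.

176 mm

Hyperfocal distance H = f²/(N·c) + f = 18²/(11 × 0.006) + 18 = 324/0.066 + 18 ≈ 4927.1 mm ≈ 4.927 m.
Near limit Dn = s·(H − f)/(H + s − 2f) = 660 × (4927.1 − 18) / (4927.1 + 660 − 2 × 18) = 660 × 4909.1 / 5551.1 ≈ 583.67 mm.
Far limit Df = s·(H − f)/(H − s) = 660 × (4927.1 − 18) / (4927.1 − 660) = 660 × 4909.1 / 4267.1 ≈ 759.30 mm.
Depth of field = Df − Dn = 759.30 − 583.67 ≈ 175.63 mm.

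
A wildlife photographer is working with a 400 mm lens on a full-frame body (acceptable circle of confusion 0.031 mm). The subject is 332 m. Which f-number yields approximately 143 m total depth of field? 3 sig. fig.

Write h = H − f = f²/(N·c). The thin-lens limits are Dn = s·h/(h + (s−f)) and Df = s·h/(h − (s−f)), so DoF = Df − Dn = 2·s·(s−f)·h / (h² − (s−f)²).
That is a quadratic in h: DoF·h² − 2·s·(s−f)·h − DoF·(s−f)² = 0 ⇒ h = (s−f)·(s + √(s² + DoF²)) / DoF = 331600 × (332000 + √(332000² + 143000²)) / 143000 = 331600 × (332000 + 361487) / 143000 ≈ 1608114 mm.
Then N = f²/(c·h) = 400² / (0.031 × 1608114) = 160000 / 49852 ≈ 3.21.

f/3.21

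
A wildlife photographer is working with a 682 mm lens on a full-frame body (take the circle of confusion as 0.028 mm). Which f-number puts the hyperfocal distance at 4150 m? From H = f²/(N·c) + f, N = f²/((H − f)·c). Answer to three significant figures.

Rearrange H = f²/(N·c) + f for N: N = f² / ((H − f)·c).
N = 682² / ((4150000 − 682) × 0.028) = 465124 / 116181 ≈ 4.

f/4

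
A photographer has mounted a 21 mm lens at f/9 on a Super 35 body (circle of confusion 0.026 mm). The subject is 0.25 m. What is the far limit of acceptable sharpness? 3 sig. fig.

285 mm

Hyperfocal distance H = f²/(N·c) + f = 21²/(9 × 0.026) + 21 = 441/0.234 + 21 ≈ 1905.6 mm ≈ 1.906 m.
Far limit Df = s·(H − f)/(H − s) = 250 × (1905.6 − 21) / (1905.6 − 250) = 250 × 1884.6 / 1655.6 ≈ 284.58 mm.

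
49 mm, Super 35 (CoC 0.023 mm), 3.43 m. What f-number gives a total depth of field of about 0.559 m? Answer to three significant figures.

f/2.50

Write h = H − f = f²/(N·c). The thin-lens limits are Dn = s·h/(h + (s−f)) and Df = s·h/(h − (s−f)), so DoF = Df − Dn = 2·s·(s−f)·h / (h² − (s−f)²).
That is a quadratic in h: DoF·h² − 2·s·(s−f)·h − DoF·(s−f)² = 0 ⇒ h = (s−f)·(s + √(s² + DoF²)) / DoF = 3381 × (3430 + √(3430² + 559²)) / 559 = 3381 × (3430 + 3475.25) / 559 ≈ 41765 mm.
Then N = f²/(c·h) = 49² / (0.023 × 41765) = 2401 / 960.60 ≈ 2.50.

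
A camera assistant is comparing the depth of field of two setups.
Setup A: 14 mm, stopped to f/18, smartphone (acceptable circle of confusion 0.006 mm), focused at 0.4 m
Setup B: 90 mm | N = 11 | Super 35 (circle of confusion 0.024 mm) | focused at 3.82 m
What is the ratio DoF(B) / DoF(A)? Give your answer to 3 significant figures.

Setup A: H = 14²/(18×0.006) + 14 ≈ 1828.8 mm; DoF = Df − Dn = 508.06 − 329.84 ≈ 178.22 mm.
Setup B: H = 90²/(11×0.024) + 90 ≈ 30771.8 mm; DoF = Df − Dn = 4348.67 − 3405.94 ≈ 942.73 mm.
Ratio = 942.73 / 178.22 ≈ 5.29.

5.29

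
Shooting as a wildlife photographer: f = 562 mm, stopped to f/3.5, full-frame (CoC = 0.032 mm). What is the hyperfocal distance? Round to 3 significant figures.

2820 m

Hyperfocal distance H = f²/(N·c) + f = 562²/(3.5 × 0.032) + 562 = 315844/0.112 + 562 ≈ 2820597.7 mm ≈ 2820 m.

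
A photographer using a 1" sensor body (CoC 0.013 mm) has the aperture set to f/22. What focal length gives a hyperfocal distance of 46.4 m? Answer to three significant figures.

115 mm

From H = f²/(N·c) + f, with f ≪ H: f ≈ √(H·N·c) = √(46400 × 22 × 0.013) = √13270 ≈ 115.2 mm.
The +f correction barely moves this — solving exactly, f² + N·c·f − N·c·H = 0 ⇒ f = (−N·c + √((N·c)² + 4·N·c·H))/2 = (−0.286 + √53082)/2 ≈ 115.05 mm, so f ≈ 115 mm.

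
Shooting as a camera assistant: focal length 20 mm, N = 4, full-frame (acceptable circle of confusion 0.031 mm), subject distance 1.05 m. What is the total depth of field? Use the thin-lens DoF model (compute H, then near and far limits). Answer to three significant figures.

Hyperfocal distance H = f²/(N·c) + f = 20²/(4 × 0.031) + 20 = 400/0.124 + 20 ≈ 3245.8 mm ≈ 3.246 m.
Near limit Dn = s·(H − f)/(H + s − 2f) = 1050 × (3245.8 − 20) / (3245.8 + 1050 − 2 × 20) = 1050 × 3225.8 / 4255.8 ≈ 795.88 mm.
Far limit Df = s·(H − f)/(H − s) = 1050 × (3245.8 − 20) / (3245.8 − 1050) = 1050 × 3225.8 / 2195.8 ≈ 1542.53 mm.
Depth of field = Df − Dn = 1542.53 − 795.88 ≈ 746.65 mm ≈ 0.747 m.

0.747 m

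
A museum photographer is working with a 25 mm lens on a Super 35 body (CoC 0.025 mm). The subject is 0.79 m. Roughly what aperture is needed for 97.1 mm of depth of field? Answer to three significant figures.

f/2.00

Write h = H − f = f²/(N·c). The thin-lens limits are Dn = s·h/(h + (s−f)) and Df = s·h/(h − (s−f)), so DoF = Df − Dn = 2·s·(s−f)·h / (h² − (s−f)²).
That is a quadratic in h: DoF·h² − 2·s·(s−f)·h − DoF·(s−f)² = 0 ⇒ h = (s−f)·(s + √(s² + DoF²)) / DoF = 765 × (790 + √(790² + 97.1²)) / 97.1 = 765 × (790 + 795.945) / 97.1 ≈ 12495 mm.
Then N = f²/(c·h) = 25² / (0.025 × 12495) = 625 / 312.37 ≈ 2.00.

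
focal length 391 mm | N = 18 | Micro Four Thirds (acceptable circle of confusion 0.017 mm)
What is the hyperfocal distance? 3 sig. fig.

500 m

Hyperfocal distance H = f²/(N·c) + f = 391²/(18 × 0.017) + 391 = 152881/0.306 + 391 ≈ 500002.1 mm ≈ 500 m.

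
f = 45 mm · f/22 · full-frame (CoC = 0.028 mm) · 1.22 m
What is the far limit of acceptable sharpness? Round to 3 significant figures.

Hyperfocal distance H = f²/(N·c) + f = 45²/(22 × 0.028) + 45 = 2025/0.616 + 45 ≈ 3332.3 mm ≈ 3.332 m.
Far limit Df = s·(H − f)/(H − s) = 1220 × (3332.3 − 45) / (3332.3 − 1220) = 1220 × 3287.3 / 2112.3 ≈ 1898.6 mm ≈ 1.90 m.

1.90 m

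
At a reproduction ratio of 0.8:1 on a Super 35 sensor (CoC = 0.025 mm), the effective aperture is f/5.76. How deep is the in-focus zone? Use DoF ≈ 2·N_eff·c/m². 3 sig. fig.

0.450 mm

At magnification m, DoF ≈ 2·N_eff·c/m² = 2 × 5.76 × 0.025 / 0.8² = 0.288 / 0.64 ≈ 0.45 mm.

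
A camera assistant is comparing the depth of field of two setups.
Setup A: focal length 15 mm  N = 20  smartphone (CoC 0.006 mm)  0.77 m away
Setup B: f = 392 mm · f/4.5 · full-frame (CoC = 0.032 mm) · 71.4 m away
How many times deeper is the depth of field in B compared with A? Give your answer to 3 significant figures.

Setup A: H = 15²/(20×0.006) + 15 ≈ 1890.0 mm; DoF = Df − Dn = 1289.06 − 548.95 ≈ 740.11 mm.
Setup B: H = 392²/(4.5×0.032) + 392 ≈ 1067503.1 mm; DoF = Df − Dn = 76489.8 − 66945.3 ≈ 9544.5 mm.
Ratio = 9544.5 / 740.11 ≈ 12.9.

12.9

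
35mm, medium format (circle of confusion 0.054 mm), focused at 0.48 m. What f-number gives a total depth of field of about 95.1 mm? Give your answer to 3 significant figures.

Write h = H − f = f²/(N·c). The thin-lens limits are Dn = s·h/(h + (s−f)) and Df = s·h/(h − (s−f)), so DoF = Df − Dn = 2·s·(s−f)·h / (h² − (s−f)²).
That is a quadratic in h: DoF·h² − 2·s·(s−f)·h − DoF·(s−f)² = 0 ⇒ h = (s−f)·(s + √(s² + DoF²)) / DoF = 445 × (480 + √(480² + 95.1²)) / 95.1 = 445 × (480 + 489.330) / 95.1 ≈ 4535.8 mm.
Then N = f²/(c·h) = 35² / (0.054 × 4535.8) = 1225 / 244.93 ≈ 5.

f/5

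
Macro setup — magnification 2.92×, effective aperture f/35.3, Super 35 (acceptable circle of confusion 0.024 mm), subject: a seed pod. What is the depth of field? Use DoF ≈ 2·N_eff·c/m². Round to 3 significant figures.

0.199 mm

At magnification m, DoF ≈ 2·N_eff·c/m² = 2 × 35.3 × 0.024 / 2.92² = 1.694 / 8.526 ≈ 0.199 mm.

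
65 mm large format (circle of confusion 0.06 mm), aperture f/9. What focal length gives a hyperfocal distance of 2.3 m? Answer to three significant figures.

35.0 mm

From H = f²/(N·c) + f, with f ≪ H: f ≈ √(H·N·c) = √(2300 × 9 × 0.06) = √1242.0 ≈ 35.24 mm.
Exact: f² + N·c·f − N·c·H = 0 ⇒ f = (−N·c + √((N·c)² + 4·N·c·H))/2 = (−0.54 + √4968.3)/2 ≈ 34.973 mm ≈ 35.0 mm.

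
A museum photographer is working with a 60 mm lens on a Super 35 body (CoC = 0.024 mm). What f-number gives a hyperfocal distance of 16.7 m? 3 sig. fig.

Rearrange H = f²/(N·c) + f for N: N = f² / ((H − f)·c).
N = 60² / ((16700 − 60) × 0.024) = 3600 / 399.4 ≈ 9.01.

f/9.01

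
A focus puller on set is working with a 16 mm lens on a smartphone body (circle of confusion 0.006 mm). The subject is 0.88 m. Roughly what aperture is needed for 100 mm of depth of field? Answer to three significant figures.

f/2.80

Write h = H − f = f²/(N·c). The thin-lens limits are Dn = s·h/(h + (s−f)) and Df = s·h/(h − (s−f)), so DoF = Df − Dn = 2·s·(s−f)·h / (h² − (s−f)²).
That is a quadratic in h: DoF·h² − 2·s·(s−f)·h − DoF·(s−f)² = 0 ⇒ h = (s−f)·(s + √(s² + DoF²)) / DoF = 864 × (880 + √(880² + 100²)) / 100 = 864 × (880 + 885.664) / 100 ≈ 15255 mm.
Then N = f²/(c·h) = 16² / (0.006 × 15255) = 256 / 91.532 ≈ 2.80.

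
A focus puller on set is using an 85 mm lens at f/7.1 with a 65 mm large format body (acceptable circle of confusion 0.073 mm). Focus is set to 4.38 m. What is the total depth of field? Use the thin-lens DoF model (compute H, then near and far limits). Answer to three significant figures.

2.98 m

Hyperfocal distance H = f²/(N·c) + f = 85²/(7.1 × 0.073) + 85 = 7225/0.5183 + 85 ≈ 14024.8 mm ≈ 14.02 m.
Near limit Dn = s·(H − f)/(H + s − 2f) = 4380 × (14024.8 − 85) / (14024.8 + 4380 − 2 × 85) = 4380 × 13939.8 / 18234.8 ≈ 3348.3 mm.
Far limit Df = s·(H − f)/(H − s) = 4380 × (14024.8 − 85) / (14024.8 − 4380) = 4380 × 13939.8 / 9644.8 ≈ 6330.5 mm.
Depth of field = Df − Dn = 6330.5 − 3348.3 ≈ 2982.2 mm ≈ 2.98 m.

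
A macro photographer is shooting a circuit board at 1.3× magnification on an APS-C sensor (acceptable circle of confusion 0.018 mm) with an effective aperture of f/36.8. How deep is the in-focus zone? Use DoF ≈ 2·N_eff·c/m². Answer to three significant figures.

At magnification m, DoF ≈ 2·N_eff·c/m² = 2 × 36.8 × 0.018 / 1.3² = 1.325 / 1.69 ≈ 0.784 mm.

0.784 mm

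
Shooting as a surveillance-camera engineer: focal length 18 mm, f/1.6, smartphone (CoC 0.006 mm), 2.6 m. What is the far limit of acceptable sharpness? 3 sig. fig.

2.82 m

Hyperfocal distance H = f²/(N·c) + f = 18²/(1.6 × 0.006) + 18 = 324/0.0096 + 18 ≈ 33768.0 mm ≈ 33.77 m.
Far limit Df = s·(H − f)/(H − s) = 2600 × (33768.0 − 18) / (33768.0 − 2600) = 2600 × 33750.0 / 31168.0 ≈ 2815.4 mm ≈ 2.82 m.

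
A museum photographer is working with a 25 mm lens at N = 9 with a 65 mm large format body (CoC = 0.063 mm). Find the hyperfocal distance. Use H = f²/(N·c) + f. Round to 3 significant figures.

1.13 m

Hyperfocal distance H = f²/(N·c) + f = 25²/(9 × 0.063) + 25 = 625/0.567 + 25 ≈ 1127.3 mm ≈ 1.13 m.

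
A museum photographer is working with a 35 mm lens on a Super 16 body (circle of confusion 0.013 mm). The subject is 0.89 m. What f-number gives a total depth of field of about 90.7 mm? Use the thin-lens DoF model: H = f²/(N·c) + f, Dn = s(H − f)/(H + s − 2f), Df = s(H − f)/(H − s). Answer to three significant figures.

Write h = H − f = f²/(N·c). The thin-lens limits are Dn = s·h/(h + (s−f)) and Df = s·h/(h − (s−f)), so DoF = Df − Dn = 2·s·(s−f)·h / (h² − (s−f)²).
That is a quadratic in h: DoF·h² − 2·s·(s−f)·h − DoF·(s−f)² = 0 ⇒ h = (s−f)·(s + √(s² + DoF²)) / DoF = 855 × (890 + √(890² + 90.7²)) / 90.7 = 855 × (890 + 894.610) / 90.7 ≈ 16823 mm.
Then N = f²/(c·h) = 35² / (0.013 × 16823) = 1225 / 218.70 ≈ 5.60.

f/5.60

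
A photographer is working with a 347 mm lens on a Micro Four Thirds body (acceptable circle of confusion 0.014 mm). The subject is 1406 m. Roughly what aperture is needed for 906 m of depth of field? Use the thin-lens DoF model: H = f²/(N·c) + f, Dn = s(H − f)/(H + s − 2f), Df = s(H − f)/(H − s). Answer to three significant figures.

Write h = H − f = f²/(N·c). The thin-lens limits are Dn = s·h/(h + (s−f)) and Df = s·h/(h − (s−f)), so DoF = Df − Dn = 2·s·(s−f)·h / (h² − (s−f)²).
That is a quadratic in h: DoF·h² − 2·s·(s−f)·h − DoF·(s−f)² = 0 ⇒ h = (s−f)·(s + √(s² + DoF²)) / DoF = 1405653 × (1406000 + √(1406000² + 906000²)) / 906000 = 1405653 × (1406000 + 1672624) / 906000 ≈ 4776465 mm.
Then N = f²/(c·h) = 347² / (0.014 × 4776465) = 120409 / 66871 ≈ 1.80.

f/1.80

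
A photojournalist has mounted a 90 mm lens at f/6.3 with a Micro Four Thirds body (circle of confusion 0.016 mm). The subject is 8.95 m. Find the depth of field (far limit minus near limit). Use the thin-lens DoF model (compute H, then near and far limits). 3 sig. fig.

2.00 m

Hyperfocal distance H = f²/(N·c) + f = 90²/(6.3 × 0.016) + 90 = 8100/0.1008 + 90 ≈ 80447.1 mm ≈ 80.45 m.
Near limit Dn = s·(H − f)/(H + s − 2f) = 8950 × (80447.1 − 90) / (80447.1 + 8950 − 2 × 90) = 8950 × 80357.1 / 89217.1 ≈ 8061.2 mm.
Far limit Df = s·(H − f)/(H − s) = 8950 × (80447.1 − 90) / (80447.1 − 8950) = 8950 × 80357.1 / 71497.1 ≈ 10059.1 mm.
Depth of field = Df − Dn = 10059.1 − 8061.2 ≈ 1997.9 mm ≈ 2.00 m.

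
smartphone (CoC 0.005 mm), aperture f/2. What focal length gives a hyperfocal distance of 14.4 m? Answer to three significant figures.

12.0 mm

From H = f²/(N·c) + f, with f ≪ H: f ≈ √(H·N·c) = √(14400 × 2 × 0.005) = √144.00 ≈ 12.00 mm.
The +f correction barely moves this — solving exactly, f² + N·c·f − N·c·H = 0 ⇒ f = (−N·c + √((N·c)² + 4·N·c·H))/2 = (−0.01 + √576.00)/2 ≈ 11.995 mm, so f ≈ 12.0 mm.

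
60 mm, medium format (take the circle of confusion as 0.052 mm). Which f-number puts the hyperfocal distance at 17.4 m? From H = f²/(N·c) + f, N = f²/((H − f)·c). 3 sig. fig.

Rearrange H = f²/(N·c) + f for N: N = f² / ((H − f)·c).
N = 60² / ((17400 − 60) × 0.052) = 3600 / 901.7 ≈ 3.99.

f/3.99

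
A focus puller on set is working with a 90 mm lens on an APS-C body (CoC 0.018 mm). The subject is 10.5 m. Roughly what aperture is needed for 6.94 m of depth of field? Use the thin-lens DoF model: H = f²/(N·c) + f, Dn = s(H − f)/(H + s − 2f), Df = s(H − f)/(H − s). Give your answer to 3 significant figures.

f/13

Write h = H − f = f²/(N·c). The thin-lens limits are Dn = s·h/(h + (s−f)) and Df = s·h/(h − (s−f)), so DoF = Df − Dn = 2·s·(s−f)·h / (h² − (s−f)²).
That is a quadratic in h: DoF·h² − 2·s·(s−f)·h − DoF·(s−f)² = 0 ⇒ h = (s−f)·(s + √(s² + DoF²)) / DoF = 10410 × (10500 + √(10500² + 6940²)) / 6940 = 10410 × (10500 + 12586.2) / 6940 ≈ 34629 mm.
Then N = f²/(c·h) = 90² / (0.018 × 34629) = 8100 / 623.33 ≈ 13.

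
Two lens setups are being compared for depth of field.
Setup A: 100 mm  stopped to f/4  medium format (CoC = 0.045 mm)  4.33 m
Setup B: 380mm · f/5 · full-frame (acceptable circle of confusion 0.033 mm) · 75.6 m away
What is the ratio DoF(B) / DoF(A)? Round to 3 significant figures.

Setup A: H = 100²/(4×0.045) + 100 ≈ 55655.6 mm; DoF = Df − Dn = 4686.86 − 4023.64 ≈ 663.22 mm.
Setup B: H = 380²/(5×0.033) + 380 ≈ 875531.5 mm; DoF = Df − Dn = 82709 − 69616 ≈ 13093 mm.
Ratio = 13093 / 663.22 ≈ 19.7.

19.7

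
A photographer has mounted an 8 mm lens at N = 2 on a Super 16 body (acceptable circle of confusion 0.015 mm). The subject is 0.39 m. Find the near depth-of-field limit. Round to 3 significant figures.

Hyperfocal distance H = f²/(N·c) + f = 8²/(2 × 0.015) + 8 = 64/0.03 + 8 ≈ 2141.3 mm ≈ 2.141 m.
Near limit Dn = s·(H − f)/(H + s − 2f) = 390 × (2141.3 − 8) / (2141.3 + 390 − 2 × 8) = 390 × 2133.3 / 2515.3 ≈ 330.77 mm.

331 mm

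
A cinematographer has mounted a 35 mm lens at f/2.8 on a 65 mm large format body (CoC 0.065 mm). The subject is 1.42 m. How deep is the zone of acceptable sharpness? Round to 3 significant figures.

0.610 m

Hyperfocal distance H = f²/(N·c) + f = 35²/(2.8 × 0.065) + 35 = 1225/0.182 + 35 ≈ 6765.8 mm ≈ 6.766 m.
Near limit Dn = s·(H − f)/(H + s − 2f) = 1420 × (6765.8 − 35) / (6765.8 + 1420 − 2 × 35) = 1420 × 6730.8 / 8115.8 ≈ 1177.67 mm.
Far limit Df = s·(H − f)/(H − s) = 1420 × (6765.8 − 35) / (6765.8 − 1420) = 1420 × 6730.8 / 5345.8 ≈ 1787.90 mm.
Depth of field = Df − Dn = 1787.90 − 1177.67 ≈ 610.23 mm ≈ 0.610 m.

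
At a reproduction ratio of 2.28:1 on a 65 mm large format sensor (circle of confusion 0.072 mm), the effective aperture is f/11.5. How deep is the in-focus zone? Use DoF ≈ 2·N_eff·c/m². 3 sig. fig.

0.319 mm

At magnification m, DoF ≈ 2·N_eff·c/m² = 2 × 11.5 × 0.072 / 2.28² = 1.656 / 5.198 ≈ 0.319 mm.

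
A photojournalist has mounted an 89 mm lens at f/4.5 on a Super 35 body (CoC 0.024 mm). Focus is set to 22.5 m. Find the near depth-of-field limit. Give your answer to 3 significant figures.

Hyperfocal distance H = f²/(N·c) + f = 89²/(4.5 × 0.024) + 89 = 7921/0.108 + 89 ≈ 73431.6 mm ≈ 73.43 m.
Near limit Dn = s·(H − f)/(H + s − 2f) = 22500 × (73431.6 − 89) / (73431.6 + 22500 − 2 × 89) = 22500 × 73342.6 / 95753.6 ≈ 17234 mm ≈ 17.2 m.

17.2 m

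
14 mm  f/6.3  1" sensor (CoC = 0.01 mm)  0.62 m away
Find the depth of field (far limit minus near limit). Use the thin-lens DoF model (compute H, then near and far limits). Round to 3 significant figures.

Hyperfocal distance H = f²/(N·c) + f = 14²/(6.3 × 0.01) + 14 = 196/0.063 + 14 ≈ 3125.1 mm ≈ 3.125 m.
Near limit Dn = s·(H − f)/(H + s − 2f) = 620 × (3125.1 − 14) / (3125.1 + 620 − 2 × 14) = 620 × 3111.1 / 3717.1 ≈ 518.92 mm.
Far limit Df = s·(H − f)/(H − s) = 620 × (3125.1 − 14) / (3125.1 − 620) = 620 × 3111.1 / 2505.1 ≈ 769.98 mm.
Depth of field = Df − Dn = 769.98 − 518.92 ≈ 251.06 mm.

251 mm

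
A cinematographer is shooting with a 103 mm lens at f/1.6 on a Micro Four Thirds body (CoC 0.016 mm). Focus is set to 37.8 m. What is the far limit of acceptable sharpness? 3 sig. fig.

41.6 m

Hyperfocal distance H = f²/(N·c) + f = 103²/(1.6 × 0.016) + 103 = 10609/0.0256 + 103 ≈ 414517.1 mm ≈ 414.5 m.
Far limit Df = s·(H − f)/(H − s) = 37800 × (414517.1 − 103) / (414517.1 − 37800) = 37800 × 414414.1 / 376717.1 ≈ 41583 mm ≈ 41.6 m.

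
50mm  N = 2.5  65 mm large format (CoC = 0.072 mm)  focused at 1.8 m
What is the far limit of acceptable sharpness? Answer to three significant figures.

2.06 m

Hyperfocal distance H = f²/(N·c) + f = 50²/(2.5 × 0.072) + 50 = 2500/0.18 + 50 ≈ 13938.9 mm ≈ 13.94 m.
Far limit Df = s·(H − f)/(H − s) = 1800 × (13938.9 − 50) / (13938.9 − 1800) = 1800 × 13888.9 / 12138.9 ≈ 2059.5 mm ≈ 2.06 m.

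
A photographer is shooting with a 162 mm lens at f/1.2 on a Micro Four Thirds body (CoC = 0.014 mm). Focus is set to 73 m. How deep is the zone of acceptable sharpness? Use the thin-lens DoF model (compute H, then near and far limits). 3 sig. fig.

Hyperfocal distance H = f²/(N·c) + f = 162²/(1.2 × 0.014) + 162 = 26244/0.0168 + 162 ≈ 1562304.9 mm ≈ 1562 m.
Near limit Dn = s·(H − f)/(H + s − 2f) = 73000 × (1562304.9 − 162) / (1562304.9 + 73000 − 2 × 162) = 73000 × 1562142.9 / 1634980.9 ≈ 69747.9 mm.
Far limit Df = s·(H − f)/(H − s) = 73000 × (1562304.9 − 162) / (1562304.9 − 73000) = 73000 × 1562142.9 / 1489304.9 ≈ 76570.2 mm.
Depth of field = Df − Dn = 76570.2 − 69747.9 ≈ 6822.3 mm ≈ 6.82 m.

6.82 m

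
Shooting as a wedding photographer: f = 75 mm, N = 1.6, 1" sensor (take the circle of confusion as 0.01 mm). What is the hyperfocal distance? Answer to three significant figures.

352 m

Hyperfocal distance H = f²/(N·c) + f = 75²/(1.6 × 0.01) + 75 = 5625/0.016 + 75 ≈ 351637.5 mm ≈ 352 m.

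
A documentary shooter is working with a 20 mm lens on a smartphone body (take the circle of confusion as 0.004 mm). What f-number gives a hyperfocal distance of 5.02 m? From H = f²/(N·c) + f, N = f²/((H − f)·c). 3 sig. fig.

Rearrange H = f²/(N·c) + f for N: N = f² / ((H − f)·c).
N = 20² / ((5020 − 20) × 0.004) = 400 / 20.00 ≈ 20.

f/20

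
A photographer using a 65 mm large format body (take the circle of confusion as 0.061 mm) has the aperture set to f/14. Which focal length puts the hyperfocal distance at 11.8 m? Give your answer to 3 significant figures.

From H = f²/(N·c) + f, with f ≪ H: f ≈ √(H·N·c) = √(11800 × 14 × 0.061) = √10077 ≈ 100.4 mm.
The +f correction barely moves this — solving exactly, f² + N·c·f − N·c·H = 0 ⇒ f = (−N·c + √((N·c)² + 4·N·c·H))/2 = (−0.854 + √40310)/2 ≈ 99.959 mm, so f ≈ 100 mm.

100 mm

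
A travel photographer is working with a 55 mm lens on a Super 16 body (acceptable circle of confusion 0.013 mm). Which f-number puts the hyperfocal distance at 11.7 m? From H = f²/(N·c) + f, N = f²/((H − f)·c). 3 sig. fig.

Rearrange H = f²/(N·c) + f for N: N = f² / ((H − f)·c).
N = 55² / ((11700 − 55) × 0.013) = 3025 / 151.4 ≈ 20.

f/20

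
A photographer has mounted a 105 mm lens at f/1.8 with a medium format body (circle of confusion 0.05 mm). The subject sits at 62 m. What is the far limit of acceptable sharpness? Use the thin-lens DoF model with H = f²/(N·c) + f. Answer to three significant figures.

Hyperfocal distance H = f²/(N·c) + f = 105²/(1.8 × 0.05) + 105 = 11025/0.09 + 105 ≈ 122605.0 mm ≈ 122.6 m.
Far limit Df = s·(H − f)/(H − s) = 62000 × (122605.0 − 105) / (122605.0 − 62000) = 62000 × 122500.0 / 60605.0 ≈ 125320 mm ≈ 125 m.

125 m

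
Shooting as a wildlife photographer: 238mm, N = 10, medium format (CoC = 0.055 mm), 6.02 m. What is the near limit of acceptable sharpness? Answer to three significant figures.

5.70 m

Hyperfocal distance H = f²/(N·c) + f = 238²/(10 × 0.055) + 238 = 56644/0.55 + 238 ≈ 103227.1 mm ≈ 103.2 m.
Near limit Dn = s·(H − f)/(H + s − 2f) = 6020 × (103227.1 − 238) / (103227.1 + 6020 − 2 × 238) = 6020 × 102989.1 / 108771.1 ≈ 5700.0 mm ≈ 5.70 m.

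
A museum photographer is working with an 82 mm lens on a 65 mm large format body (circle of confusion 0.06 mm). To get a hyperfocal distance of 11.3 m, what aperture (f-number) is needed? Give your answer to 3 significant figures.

f/9.99

Rearrange H = f²/(N·c) + f for N: N = f² / ((H − f)·c).
N = 82² / ((11300 − 82) × 0.06) = 6724 / 673.1 ≈ 9.99.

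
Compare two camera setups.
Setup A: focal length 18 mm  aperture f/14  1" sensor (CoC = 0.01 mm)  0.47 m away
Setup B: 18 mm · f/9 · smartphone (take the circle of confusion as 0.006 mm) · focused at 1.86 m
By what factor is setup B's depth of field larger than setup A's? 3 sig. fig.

Setup A: H = 18²/(14×0.01) + 18 ≈ 2332.3 mm; DoF = Df − Dn = 584.07 − 393.20 ≈ 190.87 mm.
Setup B: H = 18²/(9×0.006) + 18 ≈ 6018.0 mm; DoF = Df − Dn = 2684.0 − 1423.1 ≈ 1260.9 mm.
Ratio = 1260.9 / 190.87 ≈ 6.61.

6.61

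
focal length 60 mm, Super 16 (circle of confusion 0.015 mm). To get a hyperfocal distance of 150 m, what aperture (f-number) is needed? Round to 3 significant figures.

f/1.60

Rearrange H = f²/(N·c) + f for N: N = f² / ((H − f)·c).
N = 60² / ((150000 − 60) × 0.015) = 3600 / 2249 ≈ 1.60.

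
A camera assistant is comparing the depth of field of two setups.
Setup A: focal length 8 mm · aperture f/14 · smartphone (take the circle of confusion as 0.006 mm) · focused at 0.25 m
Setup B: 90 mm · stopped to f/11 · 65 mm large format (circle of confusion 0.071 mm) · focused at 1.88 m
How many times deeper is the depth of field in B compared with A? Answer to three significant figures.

Setup A: H = 8²/(14×0.006) + 8 ≈ 769.9 mm; DoF = Df − Dn = 366.37 − 189.74 ≈ 176.63 mm.
Setup B: H = 90²/(11×0.071) + 90 ≈ 10461.3 mm; DoF = Df − Dn = 2272.15 − 1603.29 ≈ 668.86 mm.
Ratio = 668.86 / 176.63 ≈ 3.79.

3.79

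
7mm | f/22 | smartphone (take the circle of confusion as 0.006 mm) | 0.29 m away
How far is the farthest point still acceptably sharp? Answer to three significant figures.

1.22 m

Hyperfocal distance H = f²/(N·c) + f = 7²/(22 × 0.006) + 7 = 49/0.132 + 7 ≈ 378.2 mm ≈ 0.378 m.
Far limit Df = s·(H − f)/(H − s) = 290 × (378.2 − 7) / (378.2 − 290) = 290 × 371.2 / 88.2 ≈ 1220.4 mm ≈ 1.22 m.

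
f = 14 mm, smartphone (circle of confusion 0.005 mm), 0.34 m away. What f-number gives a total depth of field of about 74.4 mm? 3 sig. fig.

Write h = H − f = f²/(N·c). The thin-lens limits are Dn = s·h/(h + (s−f)) and Df = s·h/(h − (s−f)), so DoF = Df − Dn = 2·s·(s−f)·h / (h² − (s−f)²).
That is a quadratic in h: DoF·h² − 2·s·(s−f)·h − DoF·(s−f)² = 0 ⇒ h = (s−f)·(s + √(s² + DoF²)) / DoF = 326 × (340 + √(340² + 74.4²)) / 74.4 = 326 × (340 + 348.045) / 74.4 ≈ 3014.8 mm.
Then N = f²/(c·h) = 14² / (0.005 × 3014.8) = 196 / 15.074 ≈ 13.

f/13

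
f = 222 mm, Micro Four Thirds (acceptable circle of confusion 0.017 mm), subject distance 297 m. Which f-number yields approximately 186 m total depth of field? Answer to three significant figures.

Write h = H − f = f²/(N·c). The thin-lens limits are Dn = s·h/(h + (s−f)) and Df = s·h/(h − (s−f)), so DoF = Df − Dn = 2·s·(s−f)·h / (h² − (s−f)²).
That is a quadratic in h: DoF·h² − 2·s·(s−f)·h − DoF·(s−f)² = 0 ⇒ h = (s−f)·(s + √(s² + DoF²)) / DoF = 296778 × (297000 + √(297000² + 186000²)) / 186000 = 296778 × (297000 + 350435) / 186000 ≈ 1033035 mm.
Then N = f²/(c·h) = 222² / (0.017 × 1033035) = 49284 / 17562 ≈ 2.81.

f/2.81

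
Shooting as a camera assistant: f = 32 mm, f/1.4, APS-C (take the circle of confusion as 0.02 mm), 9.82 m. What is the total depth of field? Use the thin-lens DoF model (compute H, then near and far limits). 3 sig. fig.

5.66 m

Hyperfocal distance H = f²/(N·c) + f = 32²/(1.4 × 0.02) + 32 = 1024/0.028 + 32 ≈ 36603.4 mm ≈ 36.60 m.
Near limit Dn = s·(H − f)/(H + s − 2f) = 9820 × (36603.4 − 32) / (36603.4 + 9820 − 2 × 32) = 9820 × 36571.4 / 46359.4 ≈ 7746.7 mm.
Far limit Df = s·(H − f)/(H − s) = 9820 × (36603.4 − 32) / (36603.4 − 9820) = 9820 × 36571.4 / 26783.4 ≈ 13408.7 mm.
Depth of field = Df − Dn = 13408.7 − 7746.7 ≈ 5662.0 mm ≈ 5.66 m.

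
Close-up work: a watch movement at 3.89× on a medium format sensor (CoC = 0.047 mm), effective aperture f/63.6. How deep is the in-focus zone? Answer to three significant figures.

0.395 mm

At magnification m, DoF ≈ 2·N_eff·c/m² = 2 × 63.6 × 0.047 / 3.89² = 5.978 / 15.13 ≈ 0.395 mm.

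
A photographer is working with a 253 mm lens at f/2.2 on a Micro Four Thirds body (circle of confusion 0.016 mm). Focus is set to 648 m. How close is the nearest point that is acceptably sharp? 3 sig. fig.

478 m

Hyperfocal distance H = f²/(N·c) + f = 253²/(2.2 × 0.016) + 253 = 64009/0.0352 + 253 ≈ 1818690.5 mm ≈ 1819 m.
Near limit Dn = s·(H − f)/(H + s − 2f) = 648000 × (1818690.5 − 253) / (1818690.5 + 648000 − 2 × 253) = 648000 × 1818437.5 / 2466184.5 ≈ 477802 mm ≈ 478 m.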